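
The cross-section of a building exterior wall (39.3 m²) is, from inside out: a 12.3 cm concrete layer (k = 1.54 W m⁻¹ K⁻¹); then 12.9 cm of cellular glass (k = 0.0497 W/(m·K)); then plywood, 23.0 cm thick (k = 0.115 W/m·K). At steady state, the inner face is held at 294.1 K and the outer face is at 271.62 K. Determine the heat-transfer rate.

Resistance network (inner→outer):
  R_concrete = L/(kA) = 0.123/(1.54·39.3) = 0.002032 K/W
  R_cellular glass = L/(kA) = 0.129/(0.0497·39.3) = 0.06605 K/W
  R_plywood = L/(kA) = 0.230/(0.115·39.3) = 0.05089 K/W
ΣR = 0.002032 + 0.06605 + 0.05089 = 0.1190 K/W
Q = ΔT/ΣR = (294.1 K − 271.62 K)/0.1190 = 189 W

Q = 189 W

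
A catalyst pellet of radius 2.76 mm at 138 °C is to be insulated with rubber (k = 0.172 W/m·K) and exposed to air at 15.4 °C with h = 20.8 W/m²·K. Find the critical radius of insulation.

r_cr = 1.65 cm

For a sphere, r_cr = 2k_ins/h = 2·0.172/20.8 = 0.0165 m = 1.65 cm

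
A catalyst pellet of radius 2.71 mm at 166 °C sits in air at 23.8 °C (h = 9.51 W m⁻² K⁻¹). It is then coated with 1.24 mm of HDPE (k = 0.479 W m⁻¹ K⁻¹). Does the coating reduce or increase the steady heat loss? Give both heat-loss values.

increases: 0.125 → 0.256 W

Critical radius for a sphere: r_cr = 2k/h = 0.101 m = 10.1 cm.
Outer radius after coating: r₂ = 0.00271 + 0.00124 = 0.00395 m.
Since r₁ < r_cr and r₂ ≤ r_cr, the coating moves toward the maximum at r_cr — heat loss rises.
Bare: R = 1/(4πr₁²h) = 1139 K/W; Q = 142.2/1139 = 0.125 W.
Coated: R = R_cond + R_conv = 555.6 K/W; Q = 142.2/555.6 = 0.256 W.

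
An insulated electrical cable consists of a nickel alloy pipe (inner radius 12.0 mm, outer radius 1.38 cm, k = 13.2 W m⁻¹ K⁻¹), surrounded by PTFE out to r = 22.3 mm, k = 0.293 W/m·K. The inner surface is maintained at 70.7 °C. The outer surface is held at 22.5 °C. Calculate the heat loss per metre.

Treat each layer as a resistance in series:
  R'_nickel alloy = ln(0.0138/0.0120)/(2πk) = 0.1398/(2π·13.2) = 0.001685 m·K/W
  R'_PTFE = ln(0.0223/0.0138)/(2πk) = 0.4799/(2π·0.293) = 0.2607 m·K/W
ΣR = 0.001685 + 0.2607 = 0.2624 m·K/W
Q' = ΔT/ΣR = (70.7 °C − 22.5 °C)/0.2624 = 184 W/m

Q' = 184 W/m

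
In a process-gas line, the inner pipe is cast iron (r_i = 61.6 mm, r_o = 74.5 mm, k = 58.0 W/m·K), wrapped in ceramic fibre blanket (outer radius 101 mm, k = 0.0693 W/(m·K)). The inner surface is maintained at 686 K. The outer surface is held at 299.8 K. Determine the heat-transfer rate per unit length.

Q' = 552 W/m

Resistance network (inner→outer):
  R'_cast iron = ln(0.0745/0.0616)/(2πk) = 0.1901/(2π·58.0) = 5.217×10^-4 m·K/W
  R'_ceramic fibre blanket = ln(0.101/0.0745)/(2πk) = 0.3043/(2π·0.0693) = 0.6989 m·K/W
ΣR = 5.217×10^-4 + 0.6989 = 0.6994 m·K/W
Q' = ΔT/ΣR = (686 K − 299.8 K)/0.6994 = 552 W/m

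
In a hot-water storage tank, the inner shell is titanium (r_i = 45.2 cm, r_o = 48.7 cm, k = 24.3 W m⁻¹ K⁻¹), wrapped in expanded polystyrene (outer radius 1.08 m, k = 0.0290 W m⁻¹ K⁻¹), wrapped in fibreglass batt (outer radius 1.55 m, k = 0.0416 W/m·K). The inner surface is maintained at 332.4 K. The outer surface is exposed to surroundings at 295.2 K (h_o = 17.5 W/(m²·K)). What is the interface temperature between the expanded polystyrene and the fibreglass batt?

T = 300.7 K

Treat each layer as a resistance in series:
  R_titanium = (1/0.452 − 1/0.487)/(4πk) = 0.1590/(4π·24.3) = 5.207×10^-4 K/W
  R_expanded polystyrene = (1/0.487 − 1/1.08)/(4πk) = 1.127/(4π·0.0290) = 3.094 K/W
  R_fibreglass batt = (1/1.08 − 1/1.55)/(4πk) = 0.2808/(4π·0.0416) = 0.5371 K/W
  R_conv,out = 1/(4πr²h) = 1/(4π·1.55²·17.5) = 0.001893 K/W
ΣR = 5.207×10^-4 + 3.094 + 0.5371 + 0.001893 = 3.634 K/W
Q = ΔT/ΣR = (332.4 K − 295.2 K)/3.634 = 10.24 W
From the inner boundary to the expanded polystyrene/fibreglass batt interface, ΣR_partial = 3.095 K/W.
T_interface = T_in − Q·ΣR_partial = 332.4 K − (10.24)(3.095) = 300.7 K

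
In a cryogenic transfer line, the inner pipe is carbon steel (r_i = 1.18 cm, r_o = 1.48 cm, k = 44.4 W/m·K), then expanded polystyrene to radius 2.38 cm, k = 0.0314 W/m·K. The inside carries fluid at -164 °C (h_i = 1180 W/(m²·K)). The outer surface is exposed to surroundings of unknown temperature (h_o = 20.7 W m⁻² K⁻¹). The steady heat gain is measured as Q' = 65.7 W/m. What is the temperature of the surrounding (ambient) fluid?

T_out = 16.2 °C

Series resistances:
  R'_conv,in = 1/(2πr h) = 1/(2π·0.0118·1180) = 0.01143 m·K/W
  R'_carbon steel = ln(0.0148/0.0118)/(2πk) = 0.2265/(2π·44.4) = 8.120×10^-4 m·K/W
  R'_expanded polystyrene = ln(0.0238/0.0148)/(2πk) = 0.4751/(2π·0.0314) = 2.408 m·K/W
  R'_conv,out = 1/(2πr h) = 1/(2π·0.0238·20.7) = 0.3231 m·K/W
ΣR = 2.743 m·K/W
ΔT = Q'·ΣR = 65.7 × 2.743 = 180.2 K
Heat flows inward, so T_out = T_in + ΔT = -164 + 180.2 = 16.2 °C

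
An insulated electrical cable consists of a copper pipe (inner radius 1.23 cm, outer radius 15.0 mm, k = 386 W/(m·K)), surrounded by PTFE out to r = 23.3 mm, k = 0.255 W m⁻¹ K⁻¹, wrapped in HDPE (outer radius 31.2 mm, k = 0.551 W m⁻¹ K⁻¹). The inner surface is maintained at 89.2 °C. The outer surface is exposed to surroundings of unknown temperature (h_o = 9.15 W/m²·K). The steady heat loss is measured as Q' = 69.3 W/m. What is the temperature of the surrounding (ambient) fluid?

Sum the resistances:
  R'_copper = ln(0.0150/0.0123)/(2πk) = 0.1985/(2π·386) = 8.182×10^-5 m·K/W
  R'_PTFE = ln(0.0233/0.0150)/(2πk) = 0.4404/(2π·0.255) = 0.2749 m·K/W
  R'_HDPE = ln(0.0312/0.0233)/(2πk) = 0.2920/(2π·0.551) = 0.08433 m·K/W
  R'_conv,out = 1/(2πr h) = 1/(2π·0.0312·9.15) = 0.5575 m·K/W
ΣR = 0.9168 m·K/W
ΔT = Q'·ΣR = 69.3 × 0.9168 = 63.53 K
Heat flows outward, so T_out = T_in − ΔT = 89.2 − 63.53 = 25.7 °C

T_out = 25.7 °C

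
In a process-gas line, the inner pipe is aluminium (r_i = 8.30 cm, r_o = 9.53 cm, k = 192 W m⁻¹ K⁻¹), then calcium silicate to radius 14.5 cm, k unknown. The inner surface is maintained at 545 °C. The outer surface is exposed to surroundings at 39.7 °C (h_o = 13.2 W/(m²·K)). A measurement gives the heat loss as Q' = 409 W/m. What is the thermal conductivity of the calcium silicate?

ΣR = ΔT/Q' = |545 − 39.7|/409 = 1.235 m·K/W
Known resistances:
  R'_aluminium = ln(0.0953/0.0830)/(2πk) = 0.1382/(2π·192) = 1.145×10^-4 m·K/W
  R'_conv,out = 1/(2πr h) = 1/(2π·0.145·13.2) = 0.08315 m·K/W
R_calcium silicate = ΣR − ΣR_known = 1.235 − 0.08326 = 1.152 m·K/W
ln(r₂/r₁)/(2πk) = 1.152 ⇒ k = 0.4197/(2π·1.152) = 0.0580 W/m·K

k = 0.0580 W/m·K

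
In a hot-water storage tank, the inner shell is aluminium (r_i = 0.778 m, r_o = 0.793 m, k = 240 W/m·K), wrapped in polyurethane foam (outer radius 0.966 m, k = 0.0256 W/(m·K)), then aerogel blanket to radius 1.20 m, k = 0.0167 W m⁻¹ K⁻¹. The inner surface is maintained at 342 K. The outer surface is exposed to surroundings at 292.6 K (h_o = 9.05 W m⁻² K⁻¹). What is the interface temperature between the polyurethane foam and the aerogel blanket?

T = 321.2 K

Series thermal resistances, inner to outer:
  R_aluminium = (1/0.778 − 1/0.793)/(4πk) = 0.02431/(4π·240) = 8.062×10^-6 K/W
  R_polyurethane foam = (1/0.793 − 1/0.966)/(4πk) = 0.2258/(4π·0.0256) = 0.7020 K/W
  R_aerogel blanket = (1/0.966 − 1/1.20)/(4πk) = 0.2019/(4π·0.0167) = 0.9619 K/W
  R_conv,out = 1/(4πr²h) = 1/(4π·1.20²·9.05) = 0.006106 K/W
ΣR = 8.062×10^-6 + 0.7020 + 0.9619 + 0.006106 = 1.670 K/W
Q = ΔT/ΣR = (342 K − 292.6 K)/1.670 = 29.58 W
From the inner boundary to the polyurethane foam/aerogel blanket interface, ΣR_partial = 0.7020 K/W.
T_interface = T_in − Q·ΣR_partial = 342 K − (29.58)(0.7020) = 321.2 K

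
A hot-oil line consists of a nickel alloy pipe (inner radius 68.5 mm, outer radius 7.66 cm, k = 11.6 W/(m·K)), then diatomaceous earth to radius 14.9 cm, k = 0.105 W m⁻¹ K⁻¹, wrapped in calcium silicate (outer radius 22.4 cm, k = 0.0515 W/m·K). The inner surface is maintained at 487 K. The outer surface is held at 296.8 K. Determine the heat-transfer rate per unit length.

Resistance network (inner→outer):
  R'_nickel alloy = ln(0.0766/0.0685)/(2πk) = 0.1118/(2π·11.6) = 0.001533 m·K/W
  R'_diatomaceous earth = ln(0.149/0.0766)/(2πk) = 0.6653/(2π·0.105) = 1.009 m·K/W
  R'_calcium silicate = ln(0.224/0.149)/(2πk) = 0.4077/(2π·0.0515) = 1.260 m·K/W
ΣR = 0.001533 + 1.009 + 1.260 = 2.271 m·K/W
Q' = ΔT/ΣR = (487 K − 296.8 K)/2.271 = 83.8 W/m

Q' = 83.8 W/m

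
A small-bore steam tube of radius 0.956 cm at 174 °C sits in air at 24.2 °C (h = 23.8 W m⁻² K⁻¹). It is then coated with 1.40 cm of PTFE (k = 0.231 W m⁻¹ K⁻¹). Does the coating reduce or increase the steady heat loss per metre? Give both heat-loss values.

reduces: 214 → 165 W/m

Critical radius for a cylinder: r_cr = k/h = 0.00971 m = 0.971 cm.
Outer radius after coating: r₂ = 0.00956 + 0.0140 = 0.02356 m.
r₁ < r_cr < r₂: heat loss rises to a maximum at r_cr then falls. Whether the coating helps depends on whether Q(r₂) has dropped back below Q(r₁).
Bare: R = 1/(2πr₁h) = 0.6995 m·K/W; Q = 149.8/0.6995 = 214 W/m.
Coated: R = R_cond + R_conv = 0.9053 m·K/W; Q = 149.8/0.9053 = 165 W/m.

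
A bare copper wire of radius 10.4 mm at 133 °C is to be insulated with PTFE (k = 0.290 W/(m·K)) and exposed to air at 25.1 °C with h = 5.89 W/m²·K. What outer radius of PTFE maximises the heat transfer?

r_cr = 4.92 cm

For a cylinder, r_cr = k_ins/h = 0.290/5.89 = 0.0492 m = 4.92 cm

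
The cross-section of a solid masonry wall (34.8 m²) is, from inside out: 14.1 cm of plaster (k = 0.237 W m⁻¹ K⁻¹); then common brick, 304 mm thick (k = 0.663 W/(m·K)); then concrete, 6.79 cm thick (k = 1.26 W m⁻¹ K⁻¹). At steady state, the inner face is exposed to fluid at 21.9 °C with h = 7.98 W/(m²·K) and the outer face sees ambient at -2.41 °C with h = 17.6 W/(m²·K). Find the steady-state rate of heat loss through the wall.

Q = 656 W

Series thermal resistances, inner to outer:
  R_conv,in = 1/(hA) = 1/(7.98·34.8) = 0.003601 K/W
  R_plaster = L/(kA) = 0.141/(0.237·34.8) = 0.01710 K/W
  R_common brick = L/(kA) = 0.304/(0.663·34.8) = 0.01318 K/W
  R_concrete = L/(kA) = 0.0679/(1.26·34.8) = 0.001549 K/W
  R_conv,out = 1/(hA) = 1/(17.6·34.8) = 0.001633 K/W
ΣR = 0.003601 + 0.01710 + 0.01318 + 0.001549 + 0.001633 = 0.03706 K/W
Q = ΔT/ΣR = (21.9 °C − -2.41 °C)/0.03706 = 656 W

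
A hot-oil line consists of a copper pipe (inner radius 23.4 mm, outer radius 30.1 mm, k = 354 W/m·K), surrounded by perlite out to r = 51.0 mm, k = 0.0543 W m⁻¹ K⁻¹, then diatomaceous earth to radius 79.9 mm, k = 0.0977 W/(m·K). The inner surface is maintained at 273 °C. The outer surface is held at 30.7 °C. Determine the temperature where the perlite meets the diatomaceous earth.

T = 109 °C

Series thermal resistances, inner to outer:
  R'_copper = ln(0.0301/0.0234)/(2πk) = 0.2518/(2π·354) = 1.132×10^-4 m·K/W
  R'_perlite = ln(0.0510/0.0301)/(2πk) = 0.5273/(2π·0.0543) = 1.546 m·K/W
  R'_diatomaceous earth = ln(0.0799/0.0510)/(2πk) = 0.4490/(2π·0.0977) = 0.7313 m·K/W
ΣR = 1.132×10^-4 + 1.546 + 0.7313 = 2.277 m·K/W
Q' = ΔT/ΣR = (273 °C − 30.7 °C)/2.277 = 106.4 W/m
From the inner boundary to the perlite/diatomaceous earth interface, ΣR_partial = 1.546 m·K/W.
T_interface = T_in − Q'·ΣR_partial = 273 °C − (106.4)(1.546) = 109 °C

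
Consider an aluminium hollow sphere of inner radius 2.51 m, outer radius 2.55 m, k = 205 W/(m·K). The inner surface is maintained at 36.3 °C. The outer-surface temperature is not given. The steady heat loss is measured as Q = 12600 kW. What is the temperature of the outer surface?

T_out = 5.73 °C

Series resistances:
  R_aluminium = (1/2.51 − 1/2.55)/(4πk) = 0.006250/(4π·205) = 2.426×10^-6 K/W
ΣR = 2.426×10^-6 K/W
ΔT = Q·ΣR = 1.26×10^7 × 2.426×10^-6 = 30.57 K
Heat flows outward, so T_out = T_in − ΔT = 36.3 − 30.57 = 5.73 °C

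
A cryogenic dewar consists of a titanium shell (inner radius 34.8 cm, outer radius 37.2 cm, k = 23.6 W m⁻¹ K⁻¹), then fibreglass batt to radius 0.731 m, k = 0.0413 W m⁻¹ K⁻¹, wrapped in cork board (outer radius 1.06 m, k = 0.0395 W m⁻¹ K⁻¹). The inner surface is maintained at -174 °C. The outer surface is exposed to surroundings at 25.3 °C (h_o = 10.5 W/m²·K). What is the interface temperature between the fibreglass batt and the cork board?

Treat each layer as a resistance in series:
  R_titanium = (1/0.348 − 1/0.372)/(4πk) = 0.1854/(4π·23.6) = 6.251×10^-4 K/W
  R_fibreglass batt = (1/0.372 − 1/0.731)/(4πk) = 1.320/(4π·0.0413) = 2.544 K/W
  R_cork board = (1/0.731 − 1/1.06)/(4πk) = 0.4246/(4π·0.0395) = 0.8554 K/W
  R_conv,out = 1/(4πr²h) = 1/(4π·1.06²·10.5) = 0.006745 K/W
ΣR = 6.251×10^-4 + 2.544 + 0.8554 + 0.006745 = 3.407 K/W
Q = ΔT/ΣR = (-174 °C − 25.3 °C)/3.407 = -58.50 W
From the inner boundary to the fibreglass batt/cork board interface, ΣR_partial = 2.545 K/W.
T_interface = T_in − Q·ΣR_partial = -174 °C − (-58.50)(2.545) = -25.1 °C

T = -25.1 °C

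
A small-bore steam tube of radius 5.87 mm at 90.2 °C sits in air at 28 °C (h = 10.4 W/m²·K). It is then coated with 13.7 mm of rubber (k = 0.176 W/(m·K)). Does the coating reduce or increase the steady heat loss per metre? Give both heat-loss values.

increases: 23.9 → 33.2 W/m

Critical radius for a cylinder: r_cr = k/h = 0.0169 m = 1.69 cm.
Outer radius after coating: r₂ = 0.00587 + 0.0137 = 0.01957 m.
r₁ < r_cr < r₂: heat loss rises to a maximum at r_cr then falls. Whether the coating helps depends on whether Q(r₂) has dropped back below Q(r₁).
Bare: R = 1/(2πr₁h) = 2.607 m·K/W; Q = 62.2/2.607 = 23.9 W/m.
Coated: R = R_cond + R_conv = 1.871 m·K/W; Q = 62.2/1.871 = 33.2 W/m.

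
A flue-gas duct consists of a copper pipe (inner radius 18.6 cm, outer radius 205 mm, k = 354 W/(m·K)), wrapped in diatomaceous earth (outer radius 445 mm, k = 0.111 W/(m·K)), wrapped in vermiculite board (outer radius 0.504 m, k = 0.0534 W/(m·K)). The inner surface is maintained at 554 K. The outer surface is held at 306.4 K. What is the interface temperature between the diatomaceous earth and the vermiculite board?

Resistance network (inner→outer):
  R'_copper = ln(0.205/0.186)/(2πk) = 0.09726/(2π·354) = 4.373×10^-5 m·K/W
  R'_diatomaceous earth = ln(0.445/0.205)/(2πk) = 0.7751/(2π·0.111) = 1.111 m·K/W
  R'_vermiculite board = ln(0.504/0.445)/(2πk) = 0.1245/(2π·0.0534) = 0.3711 m·K/W
ΣR = 4.373×10^-5 + 1.111 + 0.3711 = 1.482 m·K/W
Q' = ΔT/ΣR = (554 K − 306.4 K)/1.482 = 167.1 W/m
From the inner boundary to the diatomaceous earth/vermiculite board interface, ΣR_partial = 1.111 m·K/W.
T_interface = T_in − Q'·ΣR_partial = 554 K − (167.1)(1.111) = 368.4 K

T = 368.4 K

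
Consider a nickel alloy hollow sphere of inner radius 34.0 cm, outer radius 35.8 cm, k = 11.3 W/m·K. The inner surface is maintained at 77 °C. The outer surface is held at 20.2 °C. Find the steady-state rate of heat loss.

Q = 4πk·ΔT/(1/r₁ − 1/r₂) = 4π × 11.3 × 56.8 / (1/0.340 − 1/0.358) = 54500 W

Q = 54.5 kW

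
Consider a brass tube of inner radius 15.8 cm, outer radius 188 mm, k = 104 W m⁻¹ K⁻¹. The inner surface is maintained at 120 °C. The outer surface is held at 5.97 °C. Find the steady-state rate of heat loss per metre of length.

Q' = 2πk·ΔT/ln(r₂/r₁) = 2π × 104 × 114.03 / ln(0.188/0.158) = 4.29×10^5 W/m

Q' = 429 kW/m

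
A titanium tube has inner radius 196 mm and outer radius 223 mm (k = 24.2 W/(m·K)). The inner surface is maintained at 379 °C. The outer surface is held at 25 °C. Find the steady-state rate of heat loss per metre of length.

Q' = 4.17×10^5 W/m

Q' = 2πk·ΔT/ln(r₂/r₁) = 2π × 24.2 × 354 / ln(0.223/0.196) = 4.17×10^5 W/m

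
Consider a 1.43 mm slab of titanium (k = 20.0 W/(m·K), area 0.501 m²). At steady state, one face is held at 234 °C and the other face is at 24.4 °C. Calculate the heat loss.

Q = 1.47×10^6 W

Q = kA·ΔT/L = 20.0 × 0.501 × |234 °C − 24.4 °C| / 0.00143 = 1.47×10^6 W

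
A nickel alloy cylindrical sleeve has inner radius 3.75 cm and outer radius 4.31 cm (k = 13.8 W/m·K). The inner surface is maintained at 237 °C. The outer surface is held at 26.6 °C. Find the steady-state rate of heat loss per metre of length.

Q' = 131 kW/m

Q' = 2πk·ΔT/ln(r₂/r₁) = 2π × 13.8 × 210.4 / ln(0.0431/0.0375) = 1.31×10^5 W/m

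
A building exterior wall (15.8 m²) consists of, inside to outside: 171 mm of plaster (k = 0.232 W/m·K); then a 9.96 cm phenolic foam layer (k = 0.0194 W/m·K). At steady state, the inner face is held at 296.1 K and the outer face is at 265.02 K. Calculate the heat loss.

Resistance network (inner→outer):
  R_plaster = L/(kA) = 0.171/(0.232·15.8) = 0.04665 K/W
  R_phenolic foam = L/(kA) = 0.0996/(0.0194·15.8) = 0.3249 K/W
ΣR = 0.04665 + 0.3249 = 0.3716 K/W
Q = ΔT/ΣR = (296.1 K − 265.02 K)/0.3716 = 83.6 W

Q = 83.6 W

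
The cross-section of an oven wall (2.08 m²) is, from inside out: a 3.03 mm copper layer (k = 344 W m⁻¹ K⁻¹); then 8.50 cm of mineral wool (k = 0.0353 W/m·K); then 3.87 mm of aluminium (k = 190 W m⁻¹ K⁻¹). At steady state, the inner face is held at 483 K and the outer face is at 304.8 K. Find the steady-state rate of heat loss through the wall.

Treat each layer as a resistance in series:
  R_copper = L/(kA) = 0.00303/(344·2.08) = 4.235×10^-6 K/W
  R_mineral wool = L/(kA) = 0.0850/(0.0353·2.08) = 1.158 K/W
  R_aluminium = L/(kA) = 0.00387/(190·2.08) = 9.793×10^-6 K/W
ΣR = 4.235×10^-6 + 1.158 + 9.793×10^-6 = 1.158 K/W
Q = ΔT/ΣR = (483 K − 304.8 K)/1.158 = 154 W

Q = 154 W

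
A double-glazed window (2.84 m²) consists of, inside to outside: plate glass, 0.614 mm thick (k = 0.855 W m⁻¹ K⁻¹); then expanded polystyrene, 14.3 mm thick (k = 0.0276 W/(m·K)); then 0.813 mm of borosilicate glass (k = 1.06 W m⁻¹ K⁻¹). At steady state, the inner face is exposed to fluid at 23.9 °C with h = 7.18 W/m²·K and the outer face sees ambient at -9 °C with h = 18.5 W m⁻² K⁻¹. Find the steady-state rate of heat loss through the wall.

Resistance network (inner→outer):
  R_conv,in = 1/(hA) = 1/(7.18·2.84) = 0.04904 K/W
  R_plate glass = L/(kA) = 6.14×10^-4/(0.855·2.84) = 2.529×10^-4 K/W
  R_expanded polystyrene = L/(kA) = 0.0143/(0.0276·2.84) = 0.1824 K/W
  R_borosilicate glass = L/(kA) = 8.13×10^-4/(1.06·2.84) = 2.701×10^-4 K/W
  R_conv,out = 1/(hA) = 1/(18.5·2.84) = 0.01903 K/W
ΣR = 0.04904 + 2.529×10^-4 + 0.1824 + 2.701×10^-4 + 0.01903 = 0.2510 K/W
Q = ΔT/ΣR = (23.9 °C − -9 °C)/0.2510 = 131 W

Q = 131 W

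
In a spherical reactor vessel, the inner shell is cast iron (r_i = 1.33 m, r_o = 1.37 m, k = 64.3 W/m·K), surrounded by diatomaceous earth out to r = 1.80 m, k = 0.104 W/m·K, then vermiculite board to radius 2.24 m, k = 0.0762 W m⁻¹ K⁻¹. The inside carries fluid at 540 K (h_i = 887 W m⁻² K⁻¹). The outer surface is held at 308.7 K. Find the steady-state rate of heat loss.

Treat each layer as a resistance in series:
  R_conv,in = 1/(4πr²h) = 1/(4π·1.33²·887) = 5.072×10^-5 K/W
  R_cast iron = (1/1.33 − 1/1.37)/(4πk) = 0.02195/(4π·64.3) = 2.717×10^-5 K/W
  R_diatomaceous earth = (1/1.37 − 1/1.80)/(4πk) = 0.1744/(4π·0.104) = 0.1334 K/W
  R_vermiculite board = (1/1.80 − 1/2.24)/(4πk) = 0.1091/(4π·0.0762) = 0.1140 K/W
ΣR = 5.072×10^-5 + 2.717×10^-5 + 0.1334 + 0.1140 = 0.2475 K/W
Q = ΔT/ΣR = (540 K − 308.7 K)/0.2475 = 935 W

Q = 935 W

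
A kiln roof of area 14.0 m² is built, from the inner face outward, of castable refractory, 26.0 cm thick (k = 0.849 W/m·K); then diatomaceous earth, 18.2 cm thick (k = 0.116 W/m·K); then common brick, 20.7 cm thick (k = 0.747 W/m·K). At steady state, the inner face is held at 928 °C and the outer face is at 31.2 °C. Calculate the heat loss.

Resistance network (inner→outer):
  R_castable refractory = L/(kA) = 0.260/(0.849·14.0) = 0.02187 K/W
  R_diatomaceous earth = L/(kA) = 0.182/(0.116·14.0) = 0.1121 K/W
  R_common brick = L/(kA) = 0.207/(0.747·14.0) = 0.01979 K/W
ΣR = 0.02187 + 0.1121 + 0.01979 = 0.1538 K/W
Q = ΔT/ΣR = (928 °C − 31.2 °C)/0.1538 = 5830 W

Q = 5.83 kW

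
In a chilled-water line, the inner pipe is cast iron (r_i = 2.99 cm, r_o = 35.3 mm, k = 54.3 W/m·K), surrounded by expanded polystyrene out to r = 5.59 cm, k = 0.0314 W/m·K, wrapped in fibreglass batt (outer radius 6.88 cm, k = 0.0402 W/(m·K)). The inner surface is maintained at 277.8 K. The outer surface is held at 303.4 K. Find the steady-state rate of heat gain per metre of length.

Q' = 8.12 W/m

Treat each layer as a resistance in series:
  R'_cast iron = ln(0.0353/0.0299)/(2πk) = 0.1660/(2π·54.3) = 4.866×10^-4 m·K/W
  R'_expanded polystyrene = ln(0.0559/0.0353)/(2πk) = 0.4597/(2π·0.0314) = 2.330 m·K/W
  R'_fibreglass batt = ln(0.0688/0.0559)/(2πk) = 0.2076/(2π·0.0402) = 0.8221 m·K/W
ΣR = 4.866×10^-4 + 2.330 + 0.8221 = 3.153 m·K/W
Q' = ΔT/ΣR = (277.8 K − 303.4 K)/3.153 = -8.12 W/m
(Negative Q' ⇒ heat flows inward; heat gain = 8.12 W/m.)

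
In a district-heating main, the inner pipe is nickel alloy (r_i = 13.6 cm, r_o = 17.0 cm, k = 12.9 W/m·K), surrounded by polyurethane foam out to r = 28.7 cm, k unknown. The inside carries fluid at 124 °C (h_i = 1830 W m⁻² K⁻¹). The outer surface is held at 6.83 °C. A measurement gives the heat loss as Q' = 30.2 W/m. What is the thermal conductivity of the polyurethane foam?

ΣR = ΔT/Q' = |124 − 6.83|/30.2 = 3.880 m·K/W
Known resistances:
  R'_conv,in = 1/(2πr h) = 1/(2π·0.136·1830) = 6.395×10^-4 m·K/W
  R'_nickel alloy = ln(0.170/0.136)/(2πk) = 0.2231/(2π·12.9) = 0.002753 m·K/W
R_polyurethane foam = ΣR − ΣR_known = 3.880 − 0.003392 = 3.877 m·K/W
ln(r₂/r₁)/(2πk) = 3.877 ⇒ k = 0.5237/(2π·3.877) = 0.0215 W/m·K

k = 0.0215 W/m·K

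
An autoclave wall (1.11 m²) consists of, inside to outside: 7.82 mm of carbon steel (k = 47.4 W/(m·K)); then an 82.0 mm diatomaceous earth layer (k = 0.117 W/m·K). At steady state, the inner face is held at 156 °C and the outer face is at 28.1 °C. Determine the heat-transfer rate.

Treat each layer as a resistance in series:
  R_carbon steel = L/(kA) = 0.00782/(47.4·1.11) = 1.486×10^-4 K/W
  R_diatomaceous earth = L/(kA) = 0.0820/(0.117·1.11) = 0.6314 K/W
ΣR = 1.486×10^-4 + 0.6314 = 0.6315 K/W
Q = ΔT/ΣR = (156 °C − 28.1 °C)/0.6315 = 203 W

Q = 203 W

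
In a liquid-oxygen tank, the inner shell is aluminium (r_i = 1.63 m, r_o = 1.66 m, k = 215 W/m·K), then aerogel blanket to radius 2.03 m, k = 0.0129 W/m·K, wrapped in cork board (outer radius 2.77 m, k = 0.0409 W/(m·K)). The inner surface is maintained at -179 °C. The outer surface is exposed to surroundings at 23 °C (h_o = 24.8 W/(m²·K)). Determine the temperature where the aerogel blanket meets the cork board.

Treat each layer as a resistance in series:
  R_aluminium = (1/1.63 − 1/1.66)/(4πk) = 0.01109/(4π·215) = 4.104×10^-6 K/W
  R_aerogel blanket = (1/1.66 − 1/2.03)/(4πk) = 0.1098/(4π·0.0129) = 0.6773 K/W
  R_cork board = (1/2.03 − 1/2.77)/(4πk) = 0.1316/(4π·0.0409) = 0.2560 K/W
  R_conv,out = 1/(4πr²h) = 1/(4π·2.77²·24.8) = 4.182×10^-4 K/W
ΣR = 4.104×10^-6 + 0.6773 + 0.2560 + 4.182×10^-4 = 0.9337 K/W
Q = ΔT/ΣR = (-179 °C − 23 °C)/0.9337 = -216.3 W
From the inner boundary to the aerogel blanket/cork board interface, ΣR_partial = 0.6773 K/W.
T_interface = T_in − Q·ΣR_partial = -179 °C − (-216.3)(0.6773) = -32.5 °C

T = -32.5 °C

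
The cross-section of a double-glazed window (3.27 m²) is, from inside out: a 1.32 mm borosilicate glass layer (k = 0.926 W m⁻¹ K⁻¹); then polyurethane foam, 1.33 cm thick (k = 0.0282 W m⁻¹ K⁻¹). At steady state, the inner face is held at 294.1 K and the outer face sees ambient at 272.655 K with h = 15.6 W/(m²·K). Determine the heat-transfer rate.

Q = 131 W

Resistance network (inner→outer):
  R_borosilicate glass = L/(kA) = 0.00132/(0.926·3.27) = 4.359×10^-4 K/W
  R_polyurethane foam = L/(kA) = 0.0133/(0.0282·3.27) = 0.1442 K/W
  R_conv,out = 1/(hA) = 1/(15.6·3.27) = 0.01960 K/W
ΣR = 4.359×10^-4 + 0.1442 + 0.01960 = 0.1642 K/W
Q = ΔT/ΣR = (294.1 K − 272.655 K)/0.1642 = 131 W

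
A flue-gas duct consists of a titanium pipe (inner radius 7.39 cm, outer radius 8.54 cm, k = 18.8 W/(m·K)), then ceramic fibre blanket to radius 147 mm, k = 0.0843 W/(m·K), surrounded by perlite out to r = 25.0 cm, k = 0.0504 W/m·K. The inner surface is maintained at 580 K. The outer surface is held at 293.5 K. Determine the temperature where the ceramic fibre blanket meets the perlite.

Treat each layer as a resistance in series:
  R'_titanium = ln(0.0854/0.0739)/(2πk) = 0.1446/(2π·18.8) = 0.001224 m·K/W
  R'_ceramic fibre blanket = ln(0.147/0.0854)/(2πk) = 0.5431/(2π·0.0843) = 1.025 m·K/W
  R'_perlite = ln(0.250/0.147)/(2πk) = 0.5310/(2π·0.0504) = 1.677 m·K/W
ΣR = 0.001224 + 1.025 + 1.677 = 2.703 m·K/W
Q' = ΔT/ΣR = (580 K − 293.5 K)/2.703 = 106.0 W/m
From the inner boundary to the ceramic fibre blanket/perlite interface, ΣR_partial = 1.026 m·K/W.
T_interface = T_in − Q'·ΣR_partial = 580 K − (106.0)(1.026) = 471 K

T = 471 K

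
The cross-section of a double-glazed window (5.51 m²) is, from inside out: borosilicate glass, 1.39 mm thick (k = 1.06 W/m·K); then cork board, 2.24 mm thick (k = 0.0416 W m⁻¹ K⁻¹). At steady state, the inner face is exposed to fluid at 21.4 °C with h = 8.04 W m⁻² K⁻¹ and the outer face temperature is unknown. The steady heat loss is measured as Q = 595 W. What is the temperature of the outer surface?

T_out = 2.01 °C

Series resistances:
  R_conv,in = 1/(hA) = 1/(8.04·5.51) = 0.02257 K/W
  R_borosilicate glass = L/(kA) = 0.00139/(1.06·5.51) = 2.380×10^-4 K/W
  R_cork board = L/(kA) = 0.00224/(0.0416·5.51) = 0.009772 K/W
ΣR = 0.03258 K/W
ΔT = Q·ΣR = 595 × 0.03258 = 19.39 K
Heat flows outward, so T_out = T_in − ΔT = 21.4 − 19.39 = 2.01 °C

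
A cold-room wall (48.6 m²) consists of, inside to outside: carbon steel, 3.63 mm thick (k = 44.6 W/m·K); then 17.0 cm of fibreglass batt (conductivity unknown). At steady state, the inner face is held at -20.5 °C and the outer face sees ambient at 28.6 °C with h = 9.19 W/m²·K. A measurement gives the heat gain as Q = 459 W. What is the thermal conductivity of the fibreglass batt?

k = 0.0334 W/m·K

ΣR = ΔT/Q = |-20.5 − 28.6|/459 = 0.1070 K/W
Known resistances:
  R_carbon steel = L/(kA) = 0.00363/(44.6·48.6) = 1.675×10^-6 K/W
  R_conv,out = 1/(hA) = 1/(9.19·48.6) = 0.002239 K/W
R_fibreglass batt = ΣR − ΣR_known = 0.1070 − 0.002241 = 0.1048 K/W
L/(kA) = 0.1048 ⇒ k = 0.170/(0.1048·48.6) = 0.0334 W/m·K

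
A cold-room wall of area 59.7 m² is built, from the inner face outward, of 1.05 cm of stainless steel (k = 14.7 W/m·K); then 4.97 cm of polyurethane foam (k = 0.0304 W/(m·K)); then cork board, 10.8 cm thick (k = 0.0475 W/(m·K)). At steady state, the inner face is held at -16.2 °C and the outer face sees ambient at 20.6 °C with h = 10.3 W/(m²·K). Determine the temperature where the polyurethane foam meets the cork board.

T = -1.18 °C

Resistance network (inner→outer):
  R_stainless steel = L/(kA) = 0.0105/(14.7·59.7) = 1.196×10^-5 K/W
  R_polyurethane foam = L/(kA) = 0.0497/(0.0304·59.7) = 0.02738 K/W
  R_cork board = L/(kA) = 0.108/(0.0475·59.7) = 0.03809 K/W
  R_conv,out = 1/(hA) = 1/(10.3·59.7) = 0.001626 K/W
ΣR = 1.196×10^-5 + 0.02738 + 0.03809 + 0.001626 = 0.06711 K/W
Q = ΔT/ΣR = (-16.2 °C − 20.6 °C)/0.06711 = -548.4 W
From the inner boundary to the polyurethane foam/cork board interface, ΣR_partial = 0.02739 K/W.
T_interface = T_in − Q·ΣR_partial = -16.2 °C − (-548.4)(0.02739) = -1.18 °C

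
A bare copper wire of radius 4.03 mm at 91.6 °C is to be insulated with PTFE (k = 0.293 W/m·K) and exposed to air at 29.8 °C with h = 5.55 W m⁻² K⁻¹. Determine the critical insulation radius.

r_cr = 5.28 cm

For a cylinder, r_cr = k_ins/h = 0.293/5.55 = 0.0528 m = 5.28 cm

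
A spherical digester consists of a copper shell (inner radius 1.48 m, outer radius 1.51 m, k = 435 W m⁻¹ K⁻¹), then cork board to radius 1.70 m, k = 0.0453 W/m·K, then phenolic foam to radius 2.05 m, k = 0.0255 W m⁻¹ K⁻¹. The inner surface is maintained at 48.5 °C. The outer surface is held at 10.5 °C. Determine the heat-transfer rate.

Q = 85.7 W

Treat each layer as a resistance in series:
  R_copper = (1/1.48 − 1/1.51)/(4πk) = 0.01342/(4π·435) = 2.456×10^-6 K/W
  R_cork board = (1/1.51 − 1/1.70)/(4πk) = 0.07402/(4π·0.0453) = 0.1300 K/W
  R_phenolic foam = (1/1.70 − 1/2.05)/(4πk) = 0.1004/(4π·0.0255) = 0.3134 K/W
ΣR = 2.456×10^-6 + 0.1300 + 0.3134 = 0.4434 K/W
Q = ΔT/ΣR = (48.5 °C − 10.5 °C)/0.4434 = 85.7 W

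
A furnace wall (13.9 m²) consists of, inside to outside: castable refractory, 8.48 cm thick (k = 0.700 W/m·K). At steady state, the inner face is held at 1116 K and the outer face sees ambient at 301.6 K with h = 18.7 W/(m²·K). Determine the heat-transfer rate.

Series thermal resistances, inner to outer:
  R_castable refractory = L/(kA) = 0.0848/(0.700·13.9) = 0.008715 K/W
  R_conv,out = 1/(hA) = 1/(18.7·13.9) = 0.003847 K/W
ΣR = 0.008715 + 0.003847 = 0.01256 K/W
Q = ΔT/ΣR = (1116 K − 301.6 K)/0.01256 = 64800 W

Q = 64.8 kW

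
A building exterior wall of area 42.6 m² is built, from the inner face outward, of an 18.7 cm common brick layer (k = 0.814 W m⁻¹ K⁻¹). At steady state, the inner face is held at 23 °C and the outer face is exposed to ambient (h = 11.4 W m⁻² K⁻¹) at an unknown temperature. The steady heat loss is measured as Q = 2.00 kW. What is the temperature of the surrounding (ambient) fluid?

T_out = 8.10 °C

Series resistances:
  R_common brick = L/(kA) = 0.187/(0.814·42.6) = 0.005393 K/W
  R_conv,out = 1/(hA) = 1/(11.4·42.6) = 0.002059 K/W
ΣR = 0.007452 K/W
ΔT = Q·ΣR = 2000 × 0.007452 = 14.90 K
Heat flows outward, so T_out = T_in − ΔT = 23 − 14.90 = 8.10 °C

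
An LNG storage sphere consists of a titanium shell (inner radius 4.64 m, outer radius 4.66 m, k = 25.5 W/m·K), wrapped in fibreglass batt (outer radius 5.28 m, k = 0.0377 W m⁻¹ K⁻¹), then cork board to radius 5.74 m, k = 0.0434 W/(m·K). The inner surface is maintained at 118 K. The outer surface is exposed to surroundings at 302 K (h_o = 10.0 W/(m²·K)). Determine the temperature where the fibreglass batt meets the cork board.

Series thermal resistances, inner to outer:
  R_titanium = (1/4.64 − 1/4.66)/(4πk) = 9.250×10^-4/(4π·25.5) = 2.887×10^-6 K/W
  R_fibreglass batt = (1/4.66 − 1/5.28)/(4πk) = 0.02520/(4π·0.0377) = 0.05319 K/W
  R_cork board = (1/5.28 − 1/5.74)/(4πk) = 0.01518/(4π·0.0434) = 0.02783 K/W
  R_conv,out = 1/(4πr²h) = 1/(4π·5.74²·10.0) = 2.415×10^-4 K/W
ΣR = 2.887×10^-6 + 0.05319 + 0.02783 + 2.415×10^-4 = 0.08126 K/W
Q = ΔT/ΣR = (118 K − 302 K)/0.08126 = -2264 W
From the inner boundary to the fibreglass batt/cork board interface, ΣR_partial = 0.05319 K/W.
T_interface = T_in − Q·ΣR_partial = 118 K − (-2264)(0.05319) = 238.4 K

T = 238.4 K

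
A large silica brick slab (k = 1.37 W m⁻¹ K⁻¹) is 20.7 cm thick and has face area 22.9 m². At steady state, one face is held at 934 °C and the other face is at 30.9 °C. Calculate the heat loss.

Q = 137 kW

Q = kA·ΔT/L = 1.37 × 22.9 × |934 °C − 30.9 °C| / 0.207 = 1.37×10^5 W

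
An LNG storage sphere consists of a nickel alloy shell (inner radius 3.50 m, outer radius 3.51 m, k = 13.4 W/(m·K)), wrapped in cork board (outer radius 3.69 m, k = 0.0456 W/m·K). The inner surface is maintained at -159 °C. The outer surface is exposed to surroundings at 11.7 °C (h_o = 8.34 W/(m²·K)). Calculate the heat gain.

Q = 6840 W

Treat each layer as a resistance in series:
  R_nickel alloy = (1/3.50 − 1/3.51)/(4πk) = 8.140×10^-4/(4π·13.4) = 4.834×10^-6 K/W
  R_cork board = (1/3.51 − 1/3.69)/(4πk) = 0.01390/(4π·0.0456) = 0.02425 K/W
  R_conv,out = 1/(4πr²h) = 1/(4π·3.69²·8.34) = 7.008×10^-4 K/W
ΣR = 4.834×10^-6 + 0.02425 + 7.008×10^-4 = 0.02496 K/W
Q = ΔT/ΣR = (-159 °C − 11.7 °C)/0.02496 = -6840 W
(Negative Q ⇒ heat flows inward; heat gain = 6840 W.)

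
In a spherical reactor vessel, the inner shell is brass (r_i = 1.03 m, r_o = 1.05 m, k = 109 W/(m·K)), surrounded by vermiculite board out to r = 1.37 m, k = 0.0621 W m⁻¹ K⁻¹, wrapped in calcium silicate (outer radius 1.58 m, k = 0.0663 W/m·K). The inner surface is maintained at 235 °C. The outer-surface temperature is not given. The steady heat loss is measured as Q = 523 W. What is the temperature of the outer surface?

Sum the resistances:
  R_brass = (1/1.03 − 1/1.05)/(4πk) = 0.01849/(4π·109) = 1.350×10^-5 K/W
  R_vermiculite board = (1/1.05 − 1/1.37)/(4πk) = 0.2225/(4π·0.0621) = 0.2851 K/W
  R_calcium silicate = (1/1.37 − 1/1.58)/(4πk) = 0.09702/(4π·0.0663) = 0.1164 K/W
ΣR = 0.4015 K/W
ΔT = Q·ΣR = 523 × 0.4015 = 210.0 K
Heat flows outward, so T_out = T_in − ΔT = 235 − 210.0 = 25.0 °C

T_out = 25.0 °C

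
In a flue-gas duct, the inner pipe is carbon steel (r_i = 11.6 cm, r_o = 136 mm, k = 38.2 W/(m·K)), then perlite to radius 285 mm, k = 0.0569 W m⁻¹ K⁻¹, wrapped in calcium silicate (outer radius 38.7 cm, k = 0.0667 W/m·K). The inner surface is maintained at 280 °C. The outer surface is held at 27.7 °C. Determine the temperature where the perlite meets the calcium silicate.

Treat each layer as a resistance in series:
  R'_carbon steel = ln(0.136/0.116)/(2πk) = 0.1591/(2π·38.2) = 6.627×10^-4 m·K/W
  R'_perlite = ln(0.285/0.136)/(2πk) = 0.7398/(2π·0.0569) = 2.069 m·K/W
  R'_calcium silicate = ln(0.387/0.285)/(2πk) = 0.3059/(2π·0.0667) = 0.7300 m·K/W
ΣR = 6.627×10^-4 + 2.069 + 0.7300 = 2.800 m·K/W
Q' = ΔT/ΣR = (280 °C − 27.7 °C)/2.800 = 90.11 W/m
From the inner boundary to the perlite/calcium silicate interface, ΣR_partial = 2.070 m·K/W.
T_interface = T_in − Q'·ΣR_partial = 280 °C − (90.11)(2.070) = 93.5 °C

T = 93.5 °C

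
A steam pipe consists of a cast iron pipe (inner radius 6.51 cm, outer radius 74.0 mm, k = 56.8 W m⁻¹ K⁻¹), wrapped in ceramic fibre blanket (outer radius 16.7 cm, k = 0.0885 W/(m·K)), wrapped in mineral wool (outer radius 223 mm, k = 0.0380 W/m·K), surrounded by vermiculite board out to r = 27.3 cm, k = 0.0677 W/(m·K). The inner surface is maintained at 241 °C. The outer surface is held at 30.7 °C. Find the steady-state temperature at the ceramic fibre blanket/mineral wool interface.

T = 143 °C

Series thermal resistances, inner to outer:
  R'_cast iron = ln(0.0740/0.0651)/(2πk) = 0.1281/(2π·56.8) = 3.591×10^-4 m·K/W
  R'_ceramic fibre blanket = ln(0.167/0.0740)/(2πk) = 0.8139/(2π·0.0885) = 1.464 m·K/W
  R'_mineral wool = ln(0.223/0.167)/(2πk) = 0.2892/(2π·0.0380) = 1.211 m·K/W
  R'_vermiculite board = ln(0.273/0.223)/(2πk) = 0.2023/(2π·0.0677) = 0.4756 m·K/W
ΣR = 3.591×10^-4 + 1.464 + 1.211 + 0.4756 = 3.151 m·K/W
Q' = ΔT/ΣR = (241 °C − 30.7 °C)/3.151 = 66.74 W/m
From the inner boundary to the ceramic fibre blanket/mineral wool interface, ΣR_partial = 1.464 m·K/W.
T_interface = T_in − Q'·ΣR_partial = 241 °C − (66.74)(1.464) = 143 °C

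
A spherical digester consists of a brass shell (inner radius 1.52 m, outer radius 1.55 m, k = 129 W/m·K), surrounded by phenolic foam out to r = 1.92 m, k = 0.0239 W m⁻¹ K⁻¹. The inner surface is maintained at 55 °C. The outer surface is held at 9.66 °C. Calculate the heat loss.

Q = 110 W

Treat each layer as a resistance in series:
  R_brass = (1/1.52 − 1/1.55)/(4πk) = 0.01273/(4π·129) = 7.855×10^-6 K/W
  R_phenolic foam = (1/1.55 − 1/1.92)/(4πk) = 0.1243/(4π·0.0239) = 0.4140 K/W
ΣR = 7.855×10^-6 + 0.4140 = 0.4140 K/W
Q = ΔT/ΣR = (55 °C − 9.66 °C)/0.4140 = 110 W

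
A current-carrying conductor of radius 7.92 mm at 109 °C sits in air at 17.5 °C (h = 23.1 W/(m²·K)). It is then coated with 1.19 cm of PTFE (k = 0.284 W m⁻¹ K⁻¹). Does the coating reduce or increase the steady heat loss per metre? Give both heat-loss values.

increases: 105 → 106 W/m

Critical radius for a cylinder: r_cr = k/h = 0.0123 m = 1.23 cm.
Outer radius after coating: r₂ = 0.00792 + 0.0119 = 0.01982 m.
r₁ < r_cr < r₂: heat loss rises to a maximum at r_cr then falls. Whether the coating helps depends on whether Q(r₂) has dropped back below Q(r₁).
Bare: R = 1/(2πr₁h) = 0.8699 m·K/W; Q = 91.5/0.8699 = 105 W/m.
Coated: R = R_cond + R_conv = 0.8617 m·K/W; Q = 91.5/0.8617 = 106 W/m.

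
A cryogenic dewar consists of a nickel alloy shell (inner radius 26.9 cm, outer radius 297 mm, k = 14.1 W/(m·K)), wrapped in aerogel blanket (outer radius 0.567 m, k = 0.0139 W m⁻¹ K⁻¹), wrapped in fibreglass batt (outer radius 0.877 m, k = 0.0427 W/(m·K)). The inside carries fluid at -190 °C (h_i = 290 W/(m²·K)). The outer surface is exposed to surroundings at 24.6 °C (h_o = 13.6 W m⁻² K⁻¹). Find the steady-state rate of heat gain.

Resistance network (inner→outer):
  R_conv,in = 1/(4πr²h) = 1/(4π·0.269²·290) = 0.003792 K/W
  R_nickel alloy = (1/0.269 − 1/0.297)/(4πk) = 0.3505/(4π·14.1) = 0.001978 K/W
  R_aerogel blanket = (1/0.297 − 1/0.567)/(4πk) = 1.603/(4π·0.0139) = 9.179 K/W
  R_fibreglass batt = (1/0.567 − 1/0.877)/(4πk) = 0.6234/(4π·0.0427) = 1.162 K/W
  R_conv,out = 1/(4πr²h) = 1/(4π·0.877²·13.6) = 0.007608 K/W
ΣR = 0.003792 + 0.001978 + 9.179 + 1.162 + 0.007608 = 10.35 K/W
Q = ΔT/ΣR = (-190 °C − 24.6 °C)/10.35 = -20.7 W
(Negative Q ⇒ heat flows inward; heat gain = 20.7 W.)

Q = 20.7 W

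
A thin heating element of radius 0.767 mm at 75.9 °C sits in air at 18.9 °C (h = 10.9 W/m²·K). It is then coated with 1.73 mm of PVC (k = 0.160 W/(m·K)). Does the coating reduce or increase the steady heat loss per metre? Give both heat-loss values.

Critical radius for a cylinder: r_cr = k/h = 0.0147 m = 1.47 cm.
Outer radius after coating: r₂ = 7.67×10^-4 + 0.00173 = 0.002497 m.
Since r₁ < r_cr and r₂ ≤ r_cr, the coating moves toward the maximum at r_cr — heat loss rises.
Bare: R = 1/(2πr₁h) = 19.04 m·K/W; Q = 57/19.04 = 2.99 W/m.
Coated: R = R_cond + R_conv = 7.022 m·K/W; Q = 57/7.022 = 8.12 W/m.

increases: 2.99 → 8.12 W/m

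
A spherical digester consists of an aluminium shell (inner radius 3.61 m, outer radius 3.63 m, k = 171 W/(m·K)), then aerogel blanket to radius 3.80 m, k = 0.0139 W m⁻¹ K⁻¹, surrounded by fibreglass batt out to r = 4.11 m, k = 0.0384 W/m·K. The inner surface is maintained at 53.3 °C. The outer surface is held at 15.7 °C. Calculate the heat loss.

Q = 337 W

Resistance network (inner→outer):
  R_aluminium = (1/3.61 − 1/3.63)/(4πk) = 0.001526/(4π·171) = 7.102×10^-7 K/W
  R_aerogel blanket = (1/3.63 − 1/3.80)/(4πk) = 0.01232/(4π·0.0139) = 0.07056 K/W
  R_fibreglass batt = (1/3.80 − 1/4.11)/(4πk) = 0.01985/(4π·0.0384) = 0.04113 K/W
ΣR = 7.102×10^-7 + 0.07056 + 0.04113 = 0.1117 K/W
Q = ΔT/ΣR = (53.3 °C − 15.7 °C)/0.1117 = 337 W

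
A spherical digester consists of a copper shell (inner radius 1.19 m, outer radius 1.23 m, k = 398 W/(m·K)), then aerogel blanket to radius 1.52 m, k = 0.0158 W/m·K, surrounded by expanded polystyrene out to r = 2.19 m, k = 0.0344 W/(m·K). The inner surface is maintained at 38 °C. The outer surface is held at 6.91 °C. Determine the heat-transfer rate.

Series thermal resistances, inner to outer:
  R_copper = (1/1.19 − 1/1.23)/(4πk) = 0.02733/(4π·398) = 5.464×10^-6 K/W
  R_aerogel blanket = (1/1.23 − 1/1.52)/(4πk) = 0.1551/(4π·0.0158) = 0.7812 K/W
  R_expanded polystyrene = (1/1.52 − 1/2.19)/(4πk) = 0.2013/(4π·0.0344) = 0.4656 K/W
ΣR = 5.464×10^-6 + 0.7812 + 0.4656 = 1.247 K/W
Q = ΔT/ΣR = (38 °C − 6.91 °C)/1.247 = 24.9 W

Q = 24.9 W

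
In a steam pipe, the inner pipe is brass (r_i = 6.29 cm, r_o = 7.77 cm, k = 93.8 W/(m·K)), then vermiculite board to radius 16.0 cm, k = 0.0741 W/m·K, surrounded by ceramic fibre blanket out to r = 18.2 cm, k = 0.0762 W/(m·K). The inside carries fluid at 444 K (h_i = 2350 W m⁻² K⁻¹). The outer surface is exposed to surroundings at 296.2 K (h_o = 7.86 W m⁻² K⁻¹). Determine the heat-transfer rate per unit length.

Q' = 76.5 W/m

Resistance network (inner→outer):
  R'_conv,in = 1/(2πr h) = 1/(2π·0.0629·2350) = 0.001077 m·K/W
  R'_brass = ln(0.0777/0.0629)/(2πk) = 0.2113/(2π·93.8) = 3.585×10^-4 m·K/W
  R'_vermiculite board = ln(0.160/0.0777)/(2πk) = 0.7223/(2π·0.0741) = 1.551 m·K/W
  R'_ceramic fibre blanket = ln(0.182/0.160)/(2πk) = 0.1288/(2π·0.0762) = 0.2691 m·K/W
  R'_conv,out = 1/(2πr h) = 1/(2π·0.182·7.86) = 0.1113 m·K/W
ΣR = 0.001077 + 3.585×10^-4 + 1.551 + 0.2691 + 0.1113 = 1.933 m·K/W
Q' = ΔT/ΣR = (444 K − 296.2 K)/1.933 = 76.5 W/m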